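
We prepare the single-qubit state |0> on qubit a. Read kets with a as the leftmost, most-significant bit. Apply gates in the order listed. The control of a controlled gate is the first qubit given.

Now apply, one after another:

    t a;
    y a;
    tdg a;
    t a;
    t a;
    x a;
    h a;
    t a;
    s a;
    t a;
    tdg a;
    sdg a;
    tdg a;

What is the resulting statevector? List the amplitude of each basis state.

After the circuit, the state carries amplitude sqrt(2)*exp(3*I*pi/4)/2 on |0>, sqrt(2)*exp(3*I*pi/4)/2 on |1>.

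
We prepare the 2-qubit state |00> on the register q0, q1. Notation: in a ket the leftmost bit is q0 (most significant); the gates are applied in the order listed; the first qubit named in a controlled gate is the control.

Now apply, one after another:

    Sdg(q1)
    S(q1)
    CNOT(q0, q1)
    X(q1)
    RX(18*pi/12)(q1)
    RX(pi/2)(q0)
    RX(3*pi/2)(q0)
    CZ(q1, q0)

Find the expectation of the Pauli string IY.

The expectation value of IY is -1.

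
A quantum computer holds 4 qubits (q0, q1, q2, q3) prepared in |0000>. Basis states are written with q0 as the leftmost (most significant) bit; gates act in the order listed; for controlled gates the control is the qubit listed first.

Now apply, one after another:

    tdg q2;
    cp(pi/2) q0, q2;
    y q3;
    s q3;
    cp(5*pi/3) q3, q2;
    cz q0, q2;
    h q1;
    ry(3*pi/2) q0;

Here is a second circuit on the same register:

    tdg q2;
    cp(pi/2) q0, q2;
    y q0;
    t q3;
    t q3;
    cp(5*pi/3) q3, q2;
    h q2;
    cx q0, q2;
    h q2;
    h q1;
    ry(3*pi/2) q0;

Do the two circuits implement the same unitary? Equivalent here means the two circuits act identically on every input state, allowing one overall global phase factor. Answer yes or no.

No — the two circuits implement different unitaries, even allowing a global phase.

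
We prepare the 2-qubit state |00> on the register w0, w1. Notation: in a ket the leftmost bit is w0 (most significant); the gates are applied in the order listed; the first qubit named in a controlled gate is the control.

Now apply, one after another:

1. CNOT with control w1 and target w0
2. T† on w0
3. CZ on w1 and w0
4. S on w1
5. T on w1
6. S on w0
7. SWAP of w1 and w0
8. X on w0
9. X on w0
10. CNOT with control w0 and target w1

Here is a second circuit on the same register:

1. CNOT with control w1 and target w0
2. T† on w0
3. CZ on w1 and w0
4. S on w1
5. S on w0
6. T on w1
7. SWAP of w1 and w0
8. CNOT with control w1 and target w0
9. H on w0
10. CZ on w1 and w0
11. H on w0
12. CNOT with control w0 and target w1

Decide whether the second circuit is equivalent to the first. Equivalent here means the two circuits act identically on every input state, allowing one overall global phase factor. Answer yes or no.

Yes, they are equivalent — the unitaries differ by at most a global phase.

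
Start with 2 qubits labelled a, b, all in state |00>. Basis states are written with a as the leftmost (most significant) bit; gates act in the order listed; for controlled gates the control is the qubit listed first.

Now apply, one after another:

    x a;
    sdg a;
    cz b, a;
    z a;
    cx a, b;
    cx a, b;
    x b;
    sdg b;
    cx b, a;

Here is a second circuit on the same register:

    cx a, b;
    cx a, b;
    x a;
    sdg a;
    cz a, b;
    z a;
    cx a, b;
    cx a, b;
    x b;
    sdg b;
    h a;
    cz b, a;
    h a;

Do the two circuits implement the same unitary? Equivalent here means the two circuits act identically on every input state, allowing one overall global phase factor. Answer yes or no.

Yes: on every input state the two circuits agree up to one overall phase factor.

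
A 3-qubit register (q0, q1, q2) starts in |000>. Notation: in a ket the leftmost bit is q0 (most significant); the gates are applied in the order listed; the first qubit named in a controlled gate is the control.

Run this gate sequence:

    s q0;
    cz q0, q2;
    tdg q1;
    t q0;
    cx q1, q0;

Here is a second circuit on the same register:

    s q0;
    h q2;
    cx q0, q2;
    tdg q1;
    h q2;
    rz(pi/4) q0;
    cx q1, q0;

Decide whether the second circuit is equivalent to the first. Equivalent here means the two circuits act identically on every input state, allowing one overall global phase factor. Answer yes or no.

Yes: on every input state the two circuits agree up to one overall phase factor.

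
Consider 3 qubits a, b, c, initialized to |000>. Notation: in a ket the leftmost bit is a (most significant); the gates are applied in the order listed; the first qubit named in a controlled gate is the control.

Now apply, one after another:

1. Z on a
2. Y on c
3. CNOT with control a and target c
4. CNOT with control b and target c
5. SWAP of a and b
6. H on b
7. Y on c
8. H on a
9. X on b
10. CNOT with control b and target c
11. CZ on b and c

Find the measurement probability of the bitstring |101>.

The probability of measuring |101> is 0.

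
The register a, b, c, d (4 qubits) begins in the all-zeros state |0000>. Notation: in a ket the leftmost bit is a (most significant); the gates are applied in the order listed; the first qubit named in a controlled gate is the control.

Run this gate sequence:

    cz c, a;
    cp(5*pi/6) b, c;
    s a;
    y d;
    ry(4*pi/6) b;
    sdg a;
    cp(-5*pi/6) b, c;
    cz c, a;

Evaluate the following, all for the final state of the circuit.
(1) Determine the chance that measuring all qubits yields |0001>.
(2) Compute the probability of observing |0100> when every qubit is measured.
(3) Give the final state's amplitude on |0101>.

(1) A full measurement returns |0001> with probability 1/4.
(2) Outcome |0100> occurs with probability 0.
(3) The amplitude on |0101> is sqrt(3)*I/2.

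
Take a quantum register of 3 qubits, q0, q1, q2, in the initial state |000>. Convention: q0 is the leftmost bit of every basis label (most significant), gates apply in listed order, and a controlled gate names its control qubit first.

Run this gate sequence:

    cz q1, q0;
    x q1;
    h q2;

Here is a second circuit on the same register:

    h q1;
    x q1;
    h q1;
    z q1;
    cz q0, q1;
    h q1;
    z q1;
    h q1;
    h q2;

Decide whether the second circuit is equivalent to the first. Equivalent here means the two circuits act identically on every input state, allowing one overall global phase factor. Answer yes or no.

Yes, they are equivalent — the unitaries differ by at most a global phase.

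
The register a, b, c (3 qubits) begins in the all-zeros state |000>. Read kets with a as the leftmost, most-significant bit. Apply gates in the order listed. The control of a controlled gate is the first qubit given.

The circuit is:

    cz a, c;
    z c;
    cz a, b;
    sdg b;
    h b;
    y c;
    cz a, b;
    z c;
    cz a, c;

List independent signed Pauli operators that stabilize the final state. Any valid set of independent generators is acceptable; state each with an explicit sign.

One valid set of independent stabilizer generators is +IXI, +ZII, -IIZ (any independent generating set of the same group is equally correct).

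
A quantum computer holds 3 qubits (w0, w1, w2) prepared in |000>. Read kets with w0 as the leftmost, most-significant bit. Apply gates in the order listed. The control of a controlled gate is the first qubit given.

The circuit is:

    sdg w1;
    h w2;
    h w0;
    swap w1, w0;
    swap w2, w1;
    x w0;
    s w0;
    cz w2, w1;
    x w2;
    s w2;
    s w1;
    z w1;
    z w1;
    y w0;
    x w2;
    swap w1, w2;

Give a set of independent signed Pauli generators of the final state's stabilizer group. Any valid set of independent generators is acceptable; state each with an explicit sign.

The final state is stabilized by the group generated by -IYZ, +IZY, +ZII; other independent generating sets are equally valid.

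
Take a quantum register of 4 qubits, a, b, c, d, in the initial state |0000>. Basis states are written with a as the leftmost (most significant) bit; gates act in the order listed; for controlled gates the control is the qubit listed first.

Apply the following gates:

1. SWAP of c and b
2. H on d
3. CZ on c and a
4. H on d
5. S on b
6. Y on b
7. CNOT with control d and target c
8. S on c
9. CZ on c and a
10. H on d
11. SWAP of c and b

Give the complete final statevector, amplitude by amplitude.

The final amplitudes are sqrt(2)*I/2 on |0010>, sqrt(2)*I/2 on |0011>, and 0 on every other basis state.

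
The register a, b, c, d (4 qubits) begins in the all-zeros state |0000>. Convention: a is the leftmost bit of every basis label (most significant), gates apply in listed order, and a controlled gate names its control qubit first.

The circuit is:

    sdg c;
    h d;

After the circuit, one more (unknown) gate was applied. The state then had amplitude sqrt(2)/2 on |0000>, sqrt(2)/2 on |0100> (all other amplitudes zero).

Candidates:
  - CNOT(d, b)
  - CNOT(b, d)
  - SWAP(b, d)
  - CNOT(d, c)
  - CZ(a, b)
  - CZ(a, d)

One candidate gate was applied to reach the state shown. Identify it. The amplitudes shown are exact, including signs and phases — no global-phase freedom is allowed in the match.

The applied gate was SWAP(b, d).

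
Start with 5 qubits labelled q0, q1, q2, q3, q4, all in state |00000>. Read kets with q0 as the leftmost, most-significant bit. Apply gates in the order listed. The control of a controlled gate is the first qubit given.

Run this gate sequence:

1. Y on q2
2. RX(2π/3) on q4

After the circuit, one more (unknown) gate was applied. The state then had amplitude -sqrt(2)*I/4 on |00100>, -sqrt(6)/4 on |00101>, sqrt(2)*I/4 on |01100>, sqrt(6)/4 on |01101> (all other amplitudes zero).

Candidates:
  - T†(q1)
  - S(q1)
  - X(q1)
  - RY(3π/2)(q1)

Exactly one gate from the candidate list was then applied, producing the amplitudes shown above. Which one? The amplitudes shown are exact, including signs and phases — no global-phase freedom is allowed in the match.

The unique candidate consistent with the amplitudes is RY(3π/2)(q1).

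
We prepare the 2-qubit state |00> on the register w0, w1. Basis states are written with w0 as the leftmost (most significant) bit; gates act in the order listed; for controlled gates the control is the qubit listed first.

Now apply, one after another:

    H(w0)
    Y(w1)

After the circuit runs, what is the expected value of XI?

The observable XI averages to 1.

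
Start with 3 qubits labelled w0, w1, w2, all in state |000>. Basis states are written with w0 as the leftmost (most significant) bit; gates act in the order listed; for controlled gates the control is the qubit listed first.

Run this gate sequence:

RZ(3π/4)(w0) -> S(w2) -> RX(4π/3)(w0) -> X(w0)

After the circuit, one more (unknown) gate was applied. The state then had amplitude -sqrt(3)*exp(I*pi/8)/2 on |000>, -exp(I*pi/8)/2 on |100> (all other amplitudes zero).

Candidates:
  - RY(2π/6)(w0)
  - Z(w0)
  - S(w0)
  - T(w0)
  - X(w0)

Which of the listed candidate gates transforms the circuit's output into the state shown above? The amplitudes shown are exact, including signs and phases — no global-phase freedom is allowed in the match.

It was S(w0) that produced the state shown.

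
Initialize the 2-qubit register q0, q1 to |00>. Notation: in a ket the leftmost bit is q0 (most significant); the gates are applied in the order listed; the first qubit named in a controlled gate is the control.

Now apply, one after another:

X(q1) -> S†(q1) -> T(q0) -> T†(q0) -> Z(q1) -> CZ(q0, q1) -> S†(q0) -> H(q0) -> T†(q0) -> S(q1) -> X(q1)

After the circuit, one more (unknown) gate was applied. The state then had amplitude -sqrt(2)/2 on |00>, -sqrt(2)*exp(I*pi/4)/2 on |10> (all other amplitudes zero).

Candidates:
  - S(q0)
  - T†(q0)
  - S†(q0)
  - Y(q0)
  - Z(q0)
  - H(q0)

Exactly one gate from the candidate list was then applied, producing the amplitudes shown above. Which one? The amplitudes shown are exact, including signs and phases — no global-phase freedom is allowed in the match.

It was S(q0) that produced the state shown.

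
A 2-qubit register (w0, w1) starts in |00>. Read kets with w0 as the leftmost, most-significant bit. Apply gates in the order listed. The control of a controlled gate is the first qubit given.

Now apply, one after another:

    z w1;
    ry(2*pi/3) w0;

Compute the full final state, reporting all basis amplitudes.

The resulting statevector has amplitude 1/2 on |00>, 0 on |01>, sqrt(3)/2 on |10>, 0 on |11>.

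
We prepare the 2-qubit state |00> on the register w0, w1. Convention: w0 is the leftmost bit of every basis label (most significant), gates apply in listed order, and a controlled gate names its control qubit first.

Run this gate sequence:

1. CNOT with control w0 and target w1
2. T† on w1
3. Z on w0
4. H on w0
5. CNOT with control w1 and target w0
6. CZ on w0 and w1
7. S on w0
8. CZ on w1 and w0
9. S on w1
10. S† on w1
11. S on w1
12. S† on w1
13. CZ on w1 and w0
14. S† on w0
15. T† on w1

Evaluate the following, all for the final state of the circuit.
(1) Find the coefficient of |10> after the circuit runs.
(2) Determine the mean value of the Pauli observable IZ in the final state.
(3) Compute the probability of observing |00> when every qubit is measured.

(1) The final state's coefficient on |10> equals sqrt(2)/2.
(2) In the final state, IZ has expectation 1.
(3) A full measurement returns |00> with probability 1/2.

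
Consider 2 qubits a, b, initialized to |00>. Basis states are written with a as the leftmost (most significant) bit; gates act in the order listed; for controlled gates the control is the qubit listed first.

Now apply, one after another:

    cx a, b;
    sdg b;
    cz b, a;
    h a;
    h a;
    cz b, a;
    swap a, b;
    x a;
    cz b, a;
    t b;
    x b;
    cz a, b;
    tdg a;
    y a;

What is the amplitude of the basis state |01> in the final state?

|01> carries amplitude exp(I*pi/4) in the final state. Key observation: steps 3-6 multiply out to the identity, so the circuit reduces to the remaining gates.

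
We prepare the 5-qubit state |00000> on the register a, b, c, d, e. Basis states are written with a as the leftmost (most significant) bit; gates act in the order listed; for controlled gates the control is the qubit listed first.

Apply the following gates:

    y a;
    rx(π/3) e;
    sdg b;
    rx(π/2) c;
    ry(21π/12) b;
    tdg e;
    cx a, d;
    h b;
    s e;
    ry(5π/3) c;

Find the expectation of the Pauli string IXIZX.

The observable IXIZX averages to -sqrt(3)/4.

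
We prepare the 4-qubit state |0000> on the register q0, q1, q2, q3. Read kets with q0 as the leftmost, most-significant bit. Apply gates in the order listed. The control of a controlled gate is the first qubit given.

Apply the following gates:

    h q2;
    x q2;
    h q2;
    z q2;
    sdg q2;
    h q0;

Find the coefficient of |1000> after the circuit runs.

|1000> carries amplitude sqrt(2)/2 in the final state. Key observation: gates 1-4 undo each other exactly, leaving only the rest of the circuit to track.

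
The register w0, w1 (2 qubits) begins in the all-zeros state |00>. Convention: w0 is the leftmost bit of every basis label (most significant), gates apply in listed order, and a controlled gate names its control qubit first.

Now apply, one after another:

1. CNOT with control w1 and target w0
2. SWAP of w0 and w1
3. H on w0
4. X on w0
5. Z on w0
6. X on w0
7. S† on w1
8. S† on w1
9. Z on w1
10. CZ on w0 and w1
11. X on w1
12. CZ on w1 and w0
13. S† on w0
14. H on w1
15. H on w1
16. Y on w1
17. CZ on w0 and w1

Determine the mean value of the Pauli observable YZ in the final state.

In the final state, YZ has expectation -1. Key observation: steps 14-15 multiply out to the identity, so the circuit reduces to the remaining gates.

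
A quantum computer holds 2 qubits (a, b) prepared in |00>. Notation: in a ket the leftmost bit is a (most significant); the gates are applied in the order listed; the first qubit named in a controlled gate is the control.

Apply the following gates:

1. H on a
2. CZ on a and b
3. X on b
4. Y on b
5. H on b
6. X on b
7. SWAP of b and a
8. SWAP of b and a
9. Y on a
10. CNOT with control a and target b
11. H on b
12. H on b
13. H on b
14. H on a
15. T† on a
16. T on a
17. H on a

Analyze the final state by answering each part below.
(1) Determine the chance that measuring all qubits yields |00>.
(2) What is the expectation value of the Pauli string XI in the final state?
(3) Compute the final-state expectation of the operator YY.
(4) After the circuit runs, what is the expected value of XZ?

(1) A full measurement returns |00> with probability 1/2. Key observation: steps 14-17 multiply out to the identity, so the circuit reduces to the remaining gates.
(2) In the final state, XI has expectation -1.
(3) The observable YY averages to 0.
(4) In the final state, XZ has expectation -1.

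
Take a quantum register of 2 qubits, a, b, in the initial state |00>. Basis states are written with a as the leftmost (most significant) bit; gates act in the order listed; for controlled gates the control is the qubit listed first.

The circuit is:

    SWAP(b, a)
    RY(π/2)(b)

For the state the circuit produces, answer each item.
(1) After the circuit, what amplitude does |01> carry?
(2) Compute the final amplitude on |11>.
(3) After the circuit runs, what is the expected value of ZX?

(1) The final state's coefficient on |01> equals sqrt(2)/2.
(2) |11> carries amplitude 0 in the final state.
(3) The expectation value of ZX is 1.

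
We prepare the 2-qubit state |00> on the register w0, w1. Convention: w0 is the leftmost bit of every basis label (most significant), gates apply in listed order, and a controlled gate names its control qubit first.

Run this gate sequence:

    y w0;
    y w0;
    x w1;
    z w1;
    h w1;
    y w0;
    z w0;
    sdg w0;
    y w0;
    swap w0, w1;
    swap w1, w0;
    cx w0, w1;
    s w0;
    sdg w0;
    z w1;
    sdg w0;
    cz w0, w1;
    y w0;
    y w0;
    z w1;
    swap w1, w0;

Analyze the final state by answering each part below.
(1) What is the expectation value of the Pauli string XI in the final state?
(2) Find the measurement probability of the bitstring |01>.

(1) The expectation value of XI is -1.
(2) Outcome |01> occurs with probability 0.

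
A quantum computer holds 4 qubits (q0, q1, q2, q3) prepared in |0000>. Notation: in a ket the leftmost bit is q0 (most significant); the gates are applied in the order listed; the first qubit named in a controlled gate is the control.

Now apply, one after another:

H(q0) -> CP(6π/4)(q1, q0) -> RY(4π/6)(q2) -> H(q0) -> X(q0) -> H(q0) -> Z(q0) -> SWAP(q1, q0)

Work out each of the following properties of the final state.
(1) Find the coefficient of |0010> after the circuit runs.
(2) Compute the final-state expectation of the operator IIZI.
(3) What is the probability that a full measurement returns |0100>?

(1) The final state's coefficient on |0010> equals sqrt(6)/4. Key observation: steps 4-7 multiply out to the identity, so the circuit reduces to the remaining gates.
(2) In the final state, IIZI has expectation -1/2.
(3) A full measurement returns |0100> with probability 1/8.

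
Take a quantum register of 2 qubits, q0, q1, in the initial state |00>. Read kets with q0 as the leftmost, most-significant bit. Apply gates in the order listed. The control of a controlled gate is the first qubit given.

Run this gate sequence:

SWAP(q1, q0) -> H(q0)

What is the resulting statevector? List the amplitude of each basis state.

After the circuit, the state carries amplitude sqrt(2)/2 on |00>, 0 on |01>, sqrt(2)/2 on |10>, 0 on |11>.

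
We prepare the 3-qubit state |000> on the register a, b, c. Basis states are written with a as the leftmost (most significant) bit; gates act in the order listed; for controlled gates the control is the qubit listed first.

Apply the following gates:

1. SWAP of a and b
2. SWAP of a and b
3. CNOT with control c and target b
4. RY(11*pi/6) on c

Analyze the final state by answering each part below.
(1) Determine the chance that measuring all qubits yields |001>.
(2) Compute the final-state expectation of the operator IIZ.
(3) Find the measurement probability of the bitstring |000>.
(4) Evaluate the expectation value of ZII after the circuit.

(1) A full measurement returns |001> with probability 1/2 - sqrt(3)/4. Key observation: steps 1-2 multiply out to the identity, so the circuit reduces to the remaining gates.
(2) In the final state, IIZ has expectation sqrt(3)/2.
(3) Outcome |000> occurs with probability sqrt(3)/4 + 1/2.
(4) The expectation value of ZII is 1.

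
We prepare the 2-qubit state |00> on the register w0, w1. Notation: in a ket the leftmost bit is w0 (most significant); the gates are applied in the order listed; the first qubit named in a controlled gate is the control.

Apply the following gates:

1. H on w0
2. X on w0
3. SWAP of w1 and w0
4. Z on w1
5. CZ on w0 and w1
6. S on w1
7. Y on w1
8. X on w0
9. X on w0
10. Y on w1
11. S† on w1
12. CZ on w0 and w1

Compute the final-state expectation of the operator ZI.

The expectation value of ZI is 1.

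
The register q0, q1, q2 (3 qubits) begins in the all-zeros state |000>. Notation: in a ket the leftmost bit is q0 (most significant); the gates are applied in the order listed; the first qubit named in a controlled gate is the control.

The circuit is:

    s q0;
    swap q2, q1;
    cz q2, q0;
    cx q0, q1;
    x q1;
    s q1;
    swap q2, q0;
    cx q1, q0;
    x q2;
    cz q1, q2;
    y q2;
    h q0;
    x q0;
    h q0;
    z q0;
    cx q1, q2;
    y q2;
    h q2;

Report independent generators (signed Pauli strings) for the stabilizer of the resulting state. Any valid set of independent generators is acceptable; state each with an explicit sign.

One valid set of independent stabilizer generators is +IIX, -ZII, -IZI (any independent generating set of the same group is equally correct). Key observation: the block from step 12 through step 15 cancels to the identity and can be dropped.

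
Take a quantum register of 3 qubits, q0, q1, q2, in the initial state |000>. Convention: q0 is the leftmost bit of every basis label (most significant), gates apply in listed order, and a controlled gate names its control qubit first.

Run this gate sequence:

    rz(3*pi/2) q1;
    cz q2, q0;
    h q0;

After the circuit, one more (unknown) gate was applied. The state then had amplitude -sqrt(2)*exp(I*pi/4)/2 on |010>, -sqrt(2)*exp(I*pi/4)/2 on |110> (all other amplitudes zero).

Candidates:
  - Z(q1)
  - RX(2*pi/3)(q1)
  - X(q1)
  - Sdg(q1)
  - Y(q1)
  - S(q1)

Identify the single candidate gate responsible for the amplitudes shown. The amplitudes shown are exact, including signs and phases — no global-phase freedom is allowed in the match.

The applied gate was X(q1).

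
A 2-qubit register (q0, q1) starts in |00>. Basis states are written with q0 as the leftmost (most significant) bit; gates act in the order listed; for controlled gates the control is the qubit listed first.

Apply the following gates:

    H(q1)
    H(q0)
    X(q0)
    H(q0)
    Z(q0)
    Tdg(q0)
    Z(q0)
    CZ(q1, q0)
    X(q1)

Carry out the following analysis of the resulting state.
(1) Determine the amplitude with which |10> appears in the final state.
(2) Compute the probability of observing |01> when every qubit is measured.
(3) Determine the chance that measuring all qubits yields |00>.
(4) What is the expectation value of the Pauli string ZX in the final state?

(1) The final state's coefficient on |10> equals 0. Key observation: the block from step 2 through step 5 cancels to the identity and can be dropped.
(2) The probability of measuring |01> is 1/2.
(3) The probability of measuring |00> is 1/2.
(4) The observable ZX averages to 1.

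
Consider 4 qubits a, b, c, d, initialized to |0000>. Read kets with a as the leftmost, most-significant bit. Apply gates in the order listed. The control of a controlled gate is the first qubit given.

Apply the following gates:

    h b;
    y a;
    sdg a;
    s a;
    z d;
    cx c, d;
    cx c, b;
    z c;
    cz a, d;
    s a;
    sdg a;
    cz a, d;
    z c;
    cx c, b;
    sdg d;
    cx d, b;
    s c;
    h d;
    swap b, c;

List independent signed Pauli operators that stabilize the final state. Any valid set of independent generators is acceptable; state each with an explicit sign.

The final state is stabilized by the group generated by +IIXI, +IIIX, -ZIII, +IZII; other independent generating sets are equally valid. Key observation: the block from step 7 through step 14 cancels to the identity and can be dropped.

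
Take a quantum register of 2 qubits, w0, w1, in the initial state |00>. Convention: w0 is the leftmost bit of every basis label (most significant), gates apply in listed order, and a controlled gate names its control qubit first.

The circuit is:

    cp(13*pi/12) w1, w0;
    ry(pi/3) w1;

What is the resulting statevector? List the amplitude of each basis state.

The final amplitudes are sqrt(3)/2 on |00>, 1/2 on |01>, 0 on |10>, 0 on |11>.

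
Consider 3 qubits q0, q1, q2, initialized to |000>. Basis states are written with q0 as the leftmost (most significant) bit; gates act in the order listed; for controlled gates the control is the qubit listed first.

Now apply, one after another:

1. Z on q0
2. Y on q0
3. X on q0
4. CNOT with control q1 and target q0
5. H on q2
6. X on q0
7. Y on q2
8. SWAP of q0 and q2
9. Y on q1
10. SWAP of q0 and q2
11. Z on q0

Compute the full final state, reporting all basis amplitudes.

After the circuit, the state carries amplitude -sqrt(2)*I/2 on |110>, sqrt(2)*I/2 on |111>, and 0 on every other basis state.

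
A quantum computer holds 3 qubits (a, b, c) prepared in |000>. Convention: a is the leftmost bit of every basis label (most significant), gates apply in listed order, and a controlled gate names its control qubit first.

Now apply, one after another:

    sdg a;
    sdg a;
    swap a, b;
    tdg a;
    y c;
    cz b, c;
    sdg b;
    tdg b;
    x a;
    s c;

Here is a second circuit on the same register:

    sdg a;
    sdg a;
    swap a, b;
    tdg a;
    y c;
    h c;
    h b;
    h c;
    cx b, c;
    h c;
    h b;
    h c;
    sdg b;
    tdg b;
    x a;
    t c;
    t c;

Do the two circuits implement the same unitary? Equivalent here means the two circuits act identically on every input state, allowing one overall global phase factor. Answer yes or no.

No — the two circuits implement different unitaries, even allowing a global phase.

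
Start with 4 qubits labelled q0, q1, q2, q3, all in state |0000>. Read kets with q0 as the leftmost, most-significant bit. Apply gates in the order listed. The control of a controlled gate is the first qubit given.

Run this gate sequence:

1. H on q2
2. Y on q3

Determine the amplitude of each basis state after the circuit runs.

The resulting statevector has amplitude sqrt(2)*I/2 on |0001>, sqrt(2)*I/2 on |0011>, and 0 on every other basis state.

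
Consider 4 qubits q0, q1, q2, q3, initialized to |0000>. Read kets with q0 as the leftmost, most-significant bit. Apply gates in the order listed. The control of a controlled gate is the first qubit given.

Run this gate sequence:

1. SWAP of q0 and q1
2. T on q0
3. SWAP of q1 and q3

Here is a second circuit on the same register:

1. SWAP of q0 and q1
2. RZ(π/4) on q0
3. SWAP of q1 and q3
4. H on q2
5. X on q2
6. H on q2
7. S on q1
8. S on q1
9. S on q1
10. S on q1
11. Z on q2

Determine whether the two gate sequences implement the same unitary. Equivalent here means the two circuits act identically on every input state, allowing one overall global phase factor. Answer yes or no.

Yes, they are equivalent — the unitaries differ by at most a global phase.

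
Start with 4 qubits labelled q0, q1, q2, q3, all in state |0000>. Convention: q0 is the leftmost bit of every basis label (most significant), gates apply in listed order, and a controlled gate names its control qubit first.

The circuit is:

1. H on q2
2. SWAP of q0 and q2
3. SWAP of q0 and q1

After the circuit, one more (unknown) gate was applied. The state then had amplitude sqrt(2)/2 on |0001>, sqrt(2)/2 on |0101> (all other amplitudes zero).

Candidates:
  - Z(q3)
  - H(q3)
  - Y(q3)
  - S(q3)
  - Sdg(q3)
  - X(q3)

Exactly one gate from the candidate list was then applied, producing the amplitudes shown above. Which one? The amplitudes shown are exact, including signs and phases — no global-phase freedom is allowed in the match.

It was X(q3) that produced the state shown.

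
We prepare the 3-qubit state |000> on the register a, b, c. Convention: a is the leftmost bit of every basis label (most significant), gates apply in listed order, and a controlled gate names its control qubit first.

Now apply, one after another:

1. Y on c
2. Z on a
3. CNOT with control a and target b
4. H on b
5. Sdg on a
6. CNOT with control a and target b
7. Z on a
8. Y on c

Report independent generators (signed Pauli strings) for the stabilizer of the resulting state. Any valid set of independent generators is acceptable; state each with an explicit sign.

One valid set of independent stabilizer generators is +IXI, +ZII, +IIZ (any independent generating set of the same group is equally correct).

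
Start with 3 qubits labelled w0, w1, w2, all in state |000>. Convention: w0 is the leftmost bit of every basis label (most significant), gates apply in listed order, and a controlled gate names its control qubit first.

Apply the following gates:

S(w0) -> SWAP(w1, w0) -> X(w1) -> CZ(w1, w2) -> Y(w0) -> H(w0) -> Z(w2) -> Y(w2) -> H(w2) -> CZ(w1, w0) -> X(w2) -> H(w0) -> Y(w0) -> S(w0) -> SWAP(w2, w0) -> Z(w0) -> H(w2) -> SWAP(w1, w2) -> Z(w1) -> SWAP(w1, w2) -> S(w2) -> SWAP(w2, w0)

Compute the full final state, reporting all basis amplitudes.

After the circuit, the state carries amplitude 0 on |000>, 0 on |001>, -1/2 on |010>, -1/2 on |011>, 0 on |100>, 0 on |101>, -I/2 on |110>, -I/2 on |111>.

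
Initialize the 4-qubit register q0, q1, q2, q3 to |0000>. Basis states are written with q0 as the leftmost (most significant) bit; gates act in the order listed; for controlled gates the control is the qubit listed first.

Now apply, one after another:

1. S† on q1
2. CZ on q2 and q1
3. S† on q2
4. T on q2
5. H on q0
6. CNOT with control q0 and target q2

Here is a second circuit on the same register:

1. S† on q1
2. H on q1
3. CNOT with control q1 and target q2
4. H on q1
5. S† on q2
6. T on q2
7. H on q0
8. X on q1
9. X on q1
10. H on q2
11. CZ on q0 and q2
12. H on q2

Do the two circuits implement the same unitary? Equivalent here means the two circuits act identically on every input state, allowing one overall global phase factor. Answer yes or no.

No, they are not equivalent — no single phase factor reconciles the two unitaries.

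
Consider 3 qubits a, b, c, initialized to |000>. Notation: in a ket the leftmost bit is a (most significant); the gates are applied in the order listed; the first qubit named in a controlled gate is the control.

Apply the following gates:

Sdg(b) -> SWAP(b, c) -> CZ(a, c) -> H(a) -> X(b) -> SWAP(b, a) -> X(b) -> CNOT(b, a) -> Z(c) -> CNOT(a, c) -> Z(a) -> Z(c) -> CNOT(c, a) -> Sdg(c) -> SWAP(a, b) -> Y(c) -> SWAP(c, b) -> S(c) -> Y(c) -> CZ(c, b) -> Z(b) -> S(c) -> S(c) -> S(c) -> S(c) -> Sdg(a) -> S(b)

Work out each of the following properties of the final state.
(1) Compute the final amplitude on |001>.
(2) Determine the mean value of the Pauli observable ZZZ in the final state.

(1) The final state's coefficient on |001> equals -sqrt(2)*I/2. Key observation: gates 22-25 undo each other exactly, leaving only the rest of the circuit to track.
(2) In the final state, ZZZ has expectation -1.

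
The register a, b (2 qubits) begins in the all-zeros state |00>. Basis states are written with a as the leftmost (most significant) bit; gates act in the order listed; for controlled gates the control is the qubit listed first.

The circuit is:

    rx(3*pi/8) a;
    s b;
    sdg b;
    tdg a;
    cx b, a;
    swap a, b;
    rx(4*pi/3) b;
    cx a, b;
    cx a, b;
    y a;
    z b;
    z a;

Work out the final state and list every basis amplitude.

After the circuit, the state carries amplitude 0 on |00>, 0 on |01>, sqrt(3)*exp(I*pi/4)*sin(3*pi/16)/2 + I*cos(3*pi/16)/2 on |10>, sqrt(3)*cos(3*pi/16)/2 - exp(-I*pi/4)*sin(3*pi/16)/2 on |11>. Key observation: the block from step 8 through step 9 cancels to the identity and can be dropped.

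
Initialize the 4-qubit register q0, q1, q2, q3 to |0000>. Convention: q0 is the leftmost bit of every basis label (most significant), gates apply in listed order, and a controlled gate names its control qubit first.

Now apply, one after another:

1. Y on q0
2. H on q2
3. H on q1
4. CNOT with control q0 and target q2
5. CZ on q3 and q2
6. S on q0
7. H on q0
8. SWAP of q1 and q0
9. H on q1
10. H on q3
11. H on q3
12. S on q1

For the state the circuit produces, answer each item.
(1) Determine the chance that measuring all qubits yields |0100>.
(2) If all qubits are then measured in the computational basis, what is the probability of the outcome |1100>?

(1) Outcome |0100> occurs with probability 1/4. Key observation: gates 10-11 undo each other exactly, leaving only the rest of the circuit to track.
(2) The probability of measuring |1100> is 1/4.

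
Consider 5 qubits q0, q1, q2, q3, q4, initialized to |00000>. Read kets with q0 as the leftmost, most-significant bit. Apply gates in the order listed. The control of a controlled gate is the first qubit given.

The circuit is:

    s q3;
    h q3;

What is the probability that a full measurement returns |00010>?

The probability of measuring |00010> is 1/2.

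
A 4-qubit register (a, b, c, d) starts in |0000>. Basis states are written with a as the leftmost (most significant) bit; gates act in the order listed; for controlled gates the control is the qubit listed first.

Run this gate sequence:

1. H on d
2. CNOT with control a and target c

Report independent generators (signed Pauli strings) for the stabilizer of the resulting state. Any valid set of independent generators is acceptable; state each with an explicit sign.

The final state is stabilized by the group generated by +IIIX, +ZIII, +IZII, +IIZI; other independent generating sets are equally valid.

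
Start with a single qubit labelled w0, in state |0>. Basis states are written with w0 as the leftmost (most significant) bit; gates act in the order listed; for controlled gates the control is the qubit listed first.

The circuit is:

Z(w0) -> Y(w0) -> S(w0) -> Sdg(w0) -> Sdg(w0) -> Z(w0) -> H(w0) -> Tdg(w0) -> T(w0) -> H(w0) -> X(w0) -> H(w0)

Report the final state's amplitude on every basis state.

The resulting statevector has amplitude -sqrt(2)/2 on |0>, -sqrt(2)/2 on |1>. Key observation: the block from step 3 through step 4 cancels to the identity and can be dropped.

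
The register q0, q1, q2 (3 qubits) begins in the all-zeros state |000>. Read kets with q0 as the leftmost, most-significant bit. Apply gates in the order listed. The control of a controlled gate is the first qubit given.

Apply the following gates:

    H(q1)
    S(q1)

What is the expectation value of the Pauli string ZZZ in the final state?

The expectation value of ZZZ is 0.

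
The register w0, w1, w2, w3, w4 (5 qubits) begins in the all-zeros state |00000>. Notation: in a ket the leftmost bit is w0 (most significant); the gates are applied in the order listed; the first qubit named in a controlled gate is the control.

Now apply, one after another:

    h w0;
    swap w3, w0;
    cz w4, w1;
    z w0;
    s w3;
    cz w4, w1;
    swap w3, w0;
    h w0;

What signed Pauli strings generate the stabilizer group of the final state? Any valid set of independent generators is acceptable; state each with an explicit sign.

One valid set of independent stabilizer generators is -YIIII, +IZIII, +IIZII, +IIIZI, +IIIIZ (any independent generating set of the same group is equally correct).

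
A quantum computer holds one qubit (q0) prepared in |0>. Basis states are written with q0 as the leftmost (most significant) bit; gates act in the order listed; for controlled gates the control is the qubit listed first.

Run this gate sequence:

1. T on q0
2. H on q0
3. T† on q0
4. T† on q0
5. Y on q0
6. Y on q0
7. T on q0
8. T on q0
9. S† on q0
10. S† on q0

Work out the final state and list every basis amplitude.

After the circuit, the state carries amplitude sqrt(2)/2 on |0>, -sqrt(2)/2 on |1>. Key observation: the block from step 3 through step 8 cancels to the identity and can be dropped.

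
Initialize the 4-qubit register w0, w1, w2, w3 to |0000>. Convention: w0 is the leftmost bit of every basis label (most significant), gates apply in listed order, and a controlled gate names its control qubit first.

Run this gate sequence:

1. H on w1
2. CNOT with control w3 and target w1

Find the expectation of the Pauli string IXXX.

The expectation value of IXXX is 0.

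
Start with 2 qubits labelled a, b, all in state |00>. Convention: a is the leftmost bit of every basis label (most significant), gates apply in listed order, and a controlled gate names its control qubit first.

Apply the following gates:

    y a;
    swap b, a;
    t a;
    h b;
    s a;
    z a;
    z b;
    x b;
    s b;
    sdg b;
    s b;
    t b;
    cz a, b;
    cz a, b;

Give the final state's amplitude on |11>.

The final state's coefficient on |11> equals 0.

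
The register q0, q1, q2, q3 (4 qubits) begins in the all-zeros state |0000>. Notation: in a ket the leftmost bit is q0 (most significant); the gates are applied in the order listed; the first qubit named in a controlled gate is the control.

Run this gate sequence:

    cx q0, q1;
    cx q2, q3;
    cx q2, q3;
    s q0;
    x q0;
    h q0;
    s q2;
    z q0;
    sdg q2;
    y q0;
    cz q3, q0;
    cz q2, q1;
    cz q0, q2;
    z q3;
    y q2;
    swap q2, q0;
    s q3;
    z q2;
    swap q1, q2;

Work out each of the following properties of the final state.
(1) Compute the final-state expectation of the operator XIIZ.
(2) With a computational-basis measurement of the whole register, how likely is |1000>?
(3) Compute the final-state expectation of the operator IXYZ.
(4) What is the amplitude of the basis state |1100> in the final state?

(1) In the final state, XIIZ has expectation 0. Key observation: the block from step 2 through step 3 cancels to the identity and can be dropped.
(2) A full measurement returns |1000> with probability 1/2.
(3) In the final state, IXYZ has expectation 0.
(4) |1100> carries amplitude sqrt(2)/2 in the final state.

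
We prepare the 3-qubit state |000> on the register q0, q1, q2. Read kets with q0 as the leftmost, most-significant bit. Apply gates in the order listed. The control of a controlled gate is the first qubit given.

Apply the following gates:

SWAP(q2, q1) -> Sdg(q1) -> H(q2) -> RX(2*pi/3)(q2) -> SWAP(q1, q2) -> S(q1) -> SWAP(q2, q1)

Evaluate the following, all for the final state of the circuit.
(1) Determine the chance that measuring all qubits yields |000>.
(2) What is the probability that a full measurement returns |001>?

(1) The probability of measuring |000> is 1/2.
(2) Outcome |001> occurs with probability 1/2.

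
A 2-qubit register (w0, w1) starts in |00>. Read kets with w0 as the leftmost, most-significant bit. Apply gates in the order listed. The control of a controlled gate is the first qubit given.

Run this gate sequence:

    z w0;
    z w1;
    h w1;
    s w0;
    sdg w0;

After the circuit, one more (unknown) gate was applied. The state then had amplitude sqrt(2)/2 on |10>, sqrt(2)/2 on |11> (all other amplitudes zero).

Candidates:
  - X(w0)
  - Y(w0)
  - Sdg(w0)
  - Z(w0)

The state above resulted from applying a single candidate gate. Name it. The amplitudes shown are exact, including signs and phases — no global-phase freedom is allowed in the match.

The applied gate was X(w0). Key observation: the block from step 4 through step 5 cancels to the identity and can be dropped.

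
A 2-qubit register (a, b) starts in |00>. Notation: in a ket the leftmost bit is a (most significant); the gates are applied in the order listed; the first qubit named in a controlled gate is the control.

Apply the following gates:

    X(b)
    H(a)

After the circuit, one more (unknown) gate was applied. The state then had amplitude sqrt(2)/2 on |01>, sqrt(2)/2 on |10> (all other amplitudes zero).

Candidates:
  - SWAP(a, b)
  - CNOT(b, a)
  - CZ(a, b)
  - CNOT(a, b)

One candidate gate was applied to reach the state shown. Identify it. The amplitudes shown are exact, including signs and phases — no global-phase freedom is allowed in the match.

The unique candidate consistent with the amplitudes is CNOT(a, b).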